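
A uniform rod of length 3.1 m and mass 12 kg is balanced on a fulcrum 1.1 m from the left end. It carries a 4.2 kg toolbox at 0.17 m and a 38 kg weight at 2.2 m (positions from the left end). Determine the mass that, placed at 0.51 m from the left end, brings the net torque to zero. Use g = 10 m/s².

m ≈ 73.4 kg

About the fulcrum (at 1.1 m from the left end):
Beam weight: 12 × 10 = 120 N down at 1.55 m → arm 0.45 m, τ = 120 × 0.45 = 54 N·m clockwise.
Toolbox: 4.2 × 10 = 42 N down at 0.17 m → arm 0.93 m, τ = 42 × 0.93 = 39.06 N·m counterclockwise.
Weight: 38 × 10 = 380 N down at 2.2 m → arm 1.1 m, τ = 380 × 1.1 = 418 N·m clockwise.
Net moment of known loads = 432.9 N·m clockwise.
An unknown mass m at 0.51 m has arm 0.59 m; its moment is m·g·0.59 counterclockwise.
Setting net torque to zero: m × 10 × 0.59 = 432.9 → m = 432.9 / (10 × 0.59) = 73.4 kg.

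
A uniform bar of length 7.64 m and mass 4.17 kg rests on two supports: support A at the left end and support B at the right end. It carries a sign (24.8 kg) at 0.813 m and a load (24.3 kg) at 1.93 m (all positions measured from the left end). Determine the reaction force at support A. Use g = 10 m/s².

R_A ≈ 424 N

Take moments about support B.
Beam weight: 4.17 × 10 = 41.7 N down at 3.82 m → arm 3.82 m, τ = 41.7 × 3.82 = 159.3 N·m counterclockwise.
Sign: 24.8 × 10 = 248 N down at 0.813 m → arm 6.827 m, τ = 248 × 6.827 = 1693 N·m counterclockwise.
Load: 24.3 × 10 = 243 N down at 1.93 m → arm 5.71 m, τ = 243 × 5.71 = 1388 N·m counterclockwise.
Net load moment about support B = 3240 N·m counterclockwise.
Reaction R at support A is upward at 0 m, arm 7.64 m → moment R × 7.64 clockwise.
Balancing moments: R × 7.64 = 3240, giving R = 424 N.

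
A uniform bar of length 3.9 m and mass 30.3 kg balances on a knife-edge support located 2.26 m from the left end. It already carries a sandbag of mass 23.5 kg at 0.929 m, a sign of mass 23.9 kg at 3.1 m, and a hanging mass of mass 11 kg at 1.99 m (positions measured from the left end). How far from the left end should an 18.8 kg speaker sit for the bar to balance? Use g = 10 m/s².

x ≈ 3.51 m from the left end

Taking torques about the knife-edge support (at 2.26 m from the left end):
Beam weight: 30.3 × 10 = 303 N down at 1.95 m → arm 0.31 m, τ = 303 × 0.31 = 93.93 N·m counterclockwise.
Sandbag: 23.5 × 10 = 235 N down at 0.929 m → arm 1.331 m, τ = 235 × 1.331 = 312.8 N·m counterclockwise.
Sign: 23.9 × 10 = 239 N down at 3.1 m → arm 0.84 m, τ = 239 × 0.84 = 200.8 N·m clockwise.
Hanging mass: 11 × 10 = 110 N down at 1.99 m → arm 0.27 m, τ = 110 × 0.27 = 29.7 N·m counterclockwise.
Net moment of existing loads = 235.6 N·m counterclockwise.
The speaker weighs 18.8 × 10 = 188 N and must supply an equal clockwise moment, so its lever arm about the knife-edge support is 235.6 / 188 = 1.25 m.
That puts it at 2.26 + 1.25 = 3.51 m from the left end.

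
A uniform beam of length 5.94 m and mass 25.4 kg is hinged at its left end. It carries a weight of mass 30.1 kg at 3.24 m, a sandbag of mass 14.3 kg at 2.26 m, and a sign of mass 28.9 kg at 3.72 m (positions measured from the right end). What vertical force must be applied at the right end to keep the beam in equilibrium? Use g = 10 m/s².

F ≈ 460 N

About the left end:
Beam weight: 25.4 × 10 = 254 N down at 2.97 m → arm 2.97 m, τ = 254 × 2.97 = 754.4 N·m clockwise.
Weight: 30.1 × 10 = 301 N down at 3.24 m → arm 2.7 m, τ = 301 × 2.7 = 812.7 N·m clockwise.
Sandbag: 14.3 × 10 = 143 N down at 2.26 m → arm 3.68 m, τ = 143 × 3.68 = 526.2 N·m clockwise.
Sign: 28.9 × 10 = 289 N down at 3.72 m → arm 2.22 m, τ = 289 × 2.22 = 641.6 N·m clockwise.
Net moment of the loads = 2735 N·m clockwise.
The upward force F acts at the right end, arm 5.94 m, giving F × 5.94 counterclockwise.
Balancing moments: F × 5.94 = 2735, giving F = 2735 / 5.94 = 460 N.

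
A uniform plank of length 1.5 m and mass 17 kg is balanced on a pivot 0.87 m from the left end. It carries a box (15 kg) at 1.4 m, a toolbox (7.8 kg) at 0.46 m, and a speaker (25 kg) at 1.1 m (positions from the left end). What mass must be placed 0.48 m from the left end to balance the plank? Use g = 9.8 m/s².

m ≈ 21.7 kg

Take moments about the pivot (at 0.87 m from the left end).
Beam weight: 17 × 9.8 = 166.6 N down at 0.75 m → arm 0.12 m, τ = 166.6 × 0.12 = 19.99 N·m counterclockwise.
Box: 15 × 9.8 = 147 N down at 1.4 m → arm 0.53 m, τ = 147 × 0.53 = 77.91 N·m clockwise.
Toolbox: 7.8 × 9.8 = 76.44 N down at 0.46 m → arm 0.41 m, τ = 76.44 × 0.41 = 31.34 N·m counterclockwise.
Speaker: 25 × 9.8 = 245 N down at 1.1 m → arm 0.23 m, τ = 245 × 0.23 = 56.35 N·m clockwise.
Net moment of known loads = 82.93 N·m clockwise.
An unknown mass m at 0.48 m has arm 0.39 m; its moment is m·g·0.39 counterclockwise.
Στ = 0 ⇒ m × 9.8 × 0.39 = 82.93 ⇒ m = 82.93 / (9.8 × 0.39) = 21.7 kg.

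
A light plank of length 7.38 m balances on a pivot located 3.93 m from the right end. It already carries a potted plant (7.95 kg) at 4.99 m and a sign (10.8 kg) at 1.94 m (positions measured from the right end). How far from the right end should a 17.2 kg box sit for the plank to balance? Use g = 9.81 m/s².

Take moments about the pivot (at 3.93 m from the right end).
Potted plant: 7.95 × 9.81 = 77.99 N down at 4.99 m → arm 1.06 m, τ = 77.99 × 1.06 = 82.67 N·m counterclockwise.
Sign: 10.8 × 9.81 = 105.9 N down at 1.94 m → arm 1.99 m, τ = 105.9 × 1.99 = 210.7 N·m clockwise.
Net moment of existing loads = 128 N·m clockwise.
The box weighs 17.2 × 9.81 = 168.7 N and must supply an equal counterclockwise moment, so its lever arm about the pivot is 128 / 168.7 = 0.759 m.
That puts it at 3.93 + 0.759 = 4.69 m from the right end.

x ≈ 4.69 m from the right end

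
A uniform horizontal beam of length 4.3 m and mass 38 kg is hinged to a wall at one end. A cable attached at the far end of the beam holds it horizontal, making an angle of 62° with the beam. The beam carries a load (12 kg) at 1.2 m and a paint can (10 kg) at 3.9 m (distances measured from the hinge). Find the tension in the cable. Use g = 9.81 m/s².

T ≈ 349 N

Taking torques about the hinge:
Beam weight: 38 × 9.81 = 372.8 N down at 2.15 m → arm 2.15 m, τ = 372.8 × 2.15 = 801.5 N·m clockwise.
Load: 12 × 9.81 = 117.7 N down at 1.2 m → arm 1.2 m, τ = 117.7 × 1.2 = 141.2 N·m clockwise.
Paint can: 10 × 9.81 = 98.1 N down at 3.9 m → arm 3.9 m, τ = 98.1 × 3.9 = 382.6 N·m clockwise.
Total clockwise load moment = 1325 N·m.
The cable tension T acts at 4.3 m; only its component perpendicular to the beam, T sinθ, produces torque. sin 62° = 0.8829.
Balancing moments: T × 4.3 × 0.8829 = 1325, giving T = 1325 / 3.796 = 349 N.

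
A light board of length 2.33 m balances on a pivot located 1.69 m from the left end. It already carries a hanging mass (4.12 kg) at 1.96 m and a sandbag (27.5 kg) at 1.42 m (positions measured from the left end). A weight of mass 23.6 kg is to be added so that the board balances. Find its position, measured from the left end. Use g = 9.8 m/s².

x ≈ 1.96 m from the left end

Take moments about the pivot (at 1.69 m from the left end).
Hanging mass: 4.12 × 9.8 = 40.38 N down at 1.96 m → arm 0.27 m, τ = 40.38 × 0.27 = 10.9 N·m clockwise.
Sandbag: 27.5 × 9.8 = 269.5 N down at 1.42 m → arm 0.27 m, τ = 269.5 × 0.27 = 72.77 N·m counterclockwise.
Net moment of existing loads = 61.87 N·m counterclockwise.
The weight weighs 23.6 × 9.8 = 231.3 N and must supply an equal clockwise moment, so its lever arm about the pivot is 61.87 / 231.3 = 0.267 m.
That puts it at 1.69 + 0.267 = 1.96 m from the left end.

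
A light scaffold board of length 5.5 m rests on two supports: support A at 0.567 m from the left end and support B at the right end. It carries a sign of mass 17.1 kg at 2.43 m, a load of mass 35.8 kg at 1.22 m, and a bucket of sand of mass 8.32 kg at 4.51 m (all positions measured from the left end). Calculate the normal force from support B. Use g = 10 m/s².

R_B ≈ 178 N

Choose support A as the axis so its reaction then has zero moment arm.
Sign: 17.1 × 10 = 171 N down at 2.43 m → arm 1.863 m, τ = 171 × 1.863 = 318.6 N·m clockwise.
Load: 35.8 × 10 = 358 N down at 1.22 m → arm 0.653 m, τ = 358 × 0.653 = 233.8 N·m clockwise.
Bucket of sand: 8.32 × 10 = 83.2 N down at 4.51 m → arm 3.943 m, τ = 83.2 × 3.943 = 328.1 N·m clockwise.
Net load moment about support A = 880.5 N·m clockwise.
Reaction R at support B is upward at 5.5 m, arm 4.933 m → moment R × 4.933 counterclockwise.
Setting net torque to zero: R × 4.933 = 880.5 → R = 178 N.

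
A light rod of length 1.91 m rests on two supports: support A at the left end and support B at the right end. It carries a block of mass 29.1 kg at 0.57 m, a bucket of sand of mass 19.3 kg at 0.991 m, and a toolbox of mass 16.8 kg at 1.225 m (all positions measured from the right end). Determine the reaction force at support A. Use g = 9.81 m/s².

R_A ≈ 289 N

About support B:
Block: 29.1 × 9.81 = 285.5 N down at 0.57 m → arm 0.57 m, τ = 285.5 × 0.57 = 162.7 N·m counterclockwise.
Bucket of sand: 19.3 × 9.81 = 189.3 N down at 0.991 m → arm 0.991 m, τ = 189.3 × 0.991 = 187.6 N·m counterclockwise.
Toolbox: 16.8 × 9.81 = 164.8 N down at 1.225 m → arm 1.225 m, τ = 164.8 × 1.225 = 201.9 N·m counterclockwise.
Net load moment about support B = 552.2 N·m counterclockwise.
Reaction R at support A is upward at 1.91 m, arm 1.91 m → moment R × 1.91 clockwise.
Στ = 0 ⇒ R × 1.91 = 552.2 ⇒ R = 289 N.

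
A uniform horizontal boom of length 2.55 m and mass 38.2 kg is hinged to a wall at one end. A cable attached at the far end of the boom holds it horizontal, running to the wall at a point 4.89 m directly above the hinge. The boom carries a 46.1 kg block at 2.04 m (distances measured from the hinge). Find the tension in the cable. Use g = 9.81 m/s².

T ≈ 619 N

Take moments about the hinge.
Beam weight: 38.2 × 9.81 = 374.7 N down at 1.275 m → arm 1.275 m, τ = 374.7 × 1.275 = 477.7 N·m clockwise.
Block: 46.1 × 9.81 = 452.2 N down at 2.04 m → arm 2.04 m, τ = 452.2 × 2.04 = 922.5 N·m clockwise.
Total clockwise load moment = 1400 N·m.
The cable tension T acts at 2.55 m; only its component perpendicular to the boom, T sinθ, produces torque. sinθ = h/√(h²+d²) = 4.89/√(4.89²+2.55²) = 0.8867.
Balancing moments: T × 2.55 × 0.8867 = 1400, giving T = 1400 / 2.261 = 619 N.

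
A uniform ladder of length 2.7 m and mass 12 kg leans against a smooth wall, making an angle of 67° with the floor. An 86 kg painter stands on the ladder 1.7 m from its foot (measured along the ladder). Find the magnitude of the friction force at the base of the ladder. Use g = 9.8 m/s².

Taking torques about the foot of the ladder:
Ladder weight 12×9.8 = 117.6 N acts at 1.35 m along the ladder; its horizontal arm is 1.35·cos67° = 0.5275 m → τ = 62.03 N·m clockwise.
Painter: 86×9.8 = 842.8 N at 1.7 m → arm 0.6642 m → τ = 559.8 N·m clockwise.
Wall normal N acts horizontally at the top; its moment arm is the height L sinθ = 2.7·sin67° = 2.485 m, counterclockwise.
Balancing moments: N × 2.485 = 621.8, giving N = 250 N.
ΣFx = 0: friction at the foot balances the wall's push, so f = N_wall = 250 N.

f ≈ 250 N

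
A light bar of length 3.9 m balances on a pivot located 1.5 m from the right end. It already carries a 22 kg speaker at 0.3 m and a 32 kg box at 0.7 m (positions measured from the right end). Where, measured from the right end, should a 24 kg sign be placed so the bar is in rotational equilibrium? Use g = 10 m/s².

Sum moments about the pivot (at 1.5 m from the right end) (the support reaction has zero arm there).
Speaker: 22 × 10 = 220 N down at 0.3 m → arm 1.2 m, τ = 220 × 1.2 = 264 N·m clockwise.
Box: 32 × 10 = 320 N down at 0.7 m → arm 0.8 m, τ = 320 × 0.8 = 256 N·m clockwise.
Net moment of existing loads = 520 N·m clockwise.
The sign weighs 24 × 10 = 240 N and must supply an equal counterclockwise moment, so its lever arm about the pivot is 520 / 240 = 2.17 m.
That puts it at 1.5 + 2.17 = 3.67 m from the right end.

x ≈ 3.67 m from the right end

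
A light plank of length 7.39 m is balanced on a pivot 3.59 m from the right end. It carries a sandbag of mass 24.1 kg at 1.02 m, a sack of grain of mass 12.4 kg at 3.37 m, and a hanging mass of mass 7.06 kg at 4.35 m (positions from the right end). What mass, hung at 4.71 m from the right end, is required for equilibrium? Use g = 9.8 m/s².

Choose the pivot (at 3.59 m from the right end) as the axis so the support reaction has zero arm there.
Sandbag: 24.1 × 9.8 = 236.2 N down at 1.02 m → arm 2.57 m, τ = 236.2 × 2.57 = 607 N·m clockwise.
Sack of grain: 12.4 × 9.8 = 121.5 N down at 3.37 m → arm 0.22 m, τ = 121.5 × 0.22 = 26.73 N·m clockwise.
Hanging mass: 7.06 × 9.8 = 69.19 N down at 4.35 m → arm 0.76 m, τ = 69.19 × 0.76 = 52.58 N·m counterclockwise.
Net moment of known loads = 581.1 N·m clockwise.
An unknown mass m at 4.71 m has arm 1.12 m; its moment is m·g·1.12 counterclockwise.
Setting net torque to zero: m × 9.8 × 1.12 = 581.1 → m = 581.1 / (9.8 × 1.12) = 52.9 kg.

m ≈ 52.9 kg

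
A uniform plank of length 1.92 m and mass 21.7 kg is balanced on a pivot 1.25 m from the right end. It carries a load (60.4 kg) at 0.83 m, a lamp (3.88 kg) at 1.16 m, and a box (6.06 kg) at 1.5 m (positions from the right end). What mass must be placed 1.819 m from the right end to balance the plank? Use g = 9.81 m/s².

Take moments about the pivot (at 1.25 m from the right end).
Beam weight: 21.7 × 9.81 = 212.9 N down at 0.96 m → arm 0.29 m, τ = 212.9 × 0.29 = 61.74 N·m clockwise.
Load: 60.4 × 9.81 = 592.5 N down at 0.83 m → arm 0.42 m, τ = 592.5 × 0.42 = 248.8 N·m clockwise.
Lamp: 3.88 × 9.81 = 38.06 N down at 1.16 m → arm 0.09 m, τ = 38.06 × 0.09 = 3.425 N·m clockwise.
Box: 6.06 × 9.81 = 59.45 N down at 1.5 m → arm 0.25 m, τ = 59.45 × 0.25 = 14.86 N·m counterclockwise.
Net moment of known loads = 299.1 N·m clockwise.
An unknown mass m at 1.819 m has arm 0.569 m; its moment is m·g·0.569 counterclockwise.
For rotational equilibrium, m × 9.81 × 0.569 = 299.1, so m = 299.1 / (9.81 × 0.569) = 53.6 kg.

m ≈ 53.6 kg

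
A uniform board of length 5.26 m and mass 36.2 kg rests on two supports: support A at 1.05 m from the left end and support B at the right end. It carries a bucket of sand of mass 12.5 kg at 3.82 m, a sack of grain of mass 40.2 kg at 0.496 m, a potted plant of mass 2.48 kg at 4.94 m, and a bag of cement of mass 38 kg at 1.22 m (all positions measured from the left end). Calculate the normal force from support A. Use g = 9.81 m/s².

About support B:
Beam weight: 36.2 × 9.81 = 355.1 N down at 2.63 m → arm 2.63 m, τ = 355.1 × 2.63 = 933.9 N·m counterclockwise.
Bucket of sand: 12.5 × 9.81 = 122.6 N down at 3.82 m → arm 1.44 m, τ = 122.6 × 1.44 = 176.5 N·m counterclockwise.
Sack of grain: 40.2 × 9.81 = 394.4 N down at 0.496 m → arm 4.764 m, τ = 394.4 × 4.764 = 1879 N·m counterclockwise.
Potted plant: 2.48 × 9.81 = 24.33 N down at 4.94 m → arm 0.32 m, τ = 24.33 × 0.32 = 7.786 N·m counterclockwise.
Bag of cement: 38 × 9.81 = 372.8 N down at 1.22 m → arm 4.04 m, τ = 372.8 × 4.04 = 1506 N·m counterclockwise.
Net load moment about support B = 4503 N·m counterclockwise.
Reaction R at support A is upward at 1.05 m, arm 4.21 m → moment R × 4.21 clockwise.
For rotational equilibrium, R × 4.21 = 4503, so R = 1070 N.

R_A ≈ 1070 N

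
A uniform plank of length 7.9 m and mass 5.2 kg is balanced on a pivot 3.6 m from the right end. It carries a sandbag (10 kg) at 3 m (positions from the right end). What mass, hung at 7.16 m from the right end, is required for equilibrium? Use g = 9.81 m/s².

Sum moments about the pivot (at 3.6 m from the right end) (the support reaction has zero arm there).
Beam weight: 5.2 × 9.81 = 51.01 N down at 3.95 m → arm 0.35 m, τ = 51.01 × 0.35 = 17.85 N·m counterclockwise.
Sandbag: 10 × 9.81 = 98.1 N down at 3 m → arm 0.6 m, τ = 98.1 × 0.6 = 58.86 N·m clockwise.
Net moment of known loads = 41.01 N·m clockwise.
An unknown mass m at 7.16 m has arm 3.56 m; its moment is m·g·3.56 counterclockwise.
Balancing moments: m × 9.81 × 3.56 = 41.01, giving m = 41.01 / (9.81 × 3.56) = 1.17 kg.

m ≈ 1.17 kg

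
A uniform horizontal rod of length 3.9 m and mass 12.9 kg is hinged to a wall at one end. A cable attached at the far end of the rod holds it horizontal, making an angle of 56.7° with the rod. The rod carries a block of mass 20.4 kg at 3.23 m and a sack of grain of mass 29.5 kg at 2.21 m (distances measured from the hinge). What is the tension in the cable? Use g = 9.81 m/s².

T ≈ 470 N

Take moments about the hinge.
Beam weight: 12.9 × 9.81 = 126.5 N down at 1.95 m → arm 1.95 m, τ = 126.5 × 1.95 = 246.7 N·m clockwise.
Block: 20.4 × 9.81 = 200.1 N down at 3.23 m → arm 3.23 m, τ = 200.1 × 3.23 = 646.3 N·m clockwise.
Sack of grain: 29.5 × 9.81 = 289.4 N down at 2.21 m → arm 2.21 m, τ = 289.4 × 2.21 = 639.6 N·m clockwise.
Total clockwise load moment = 1533 N·m.
The cable tension T acts at 3.9 m; only its component perpendicular to the rod, T sinθ, produces torque. sin 56.7° = 0.8358.
For rotational equilibrium, T × 3.9 × 0.8358 = 1533, so T = 1533 / 3.26 = 470 N.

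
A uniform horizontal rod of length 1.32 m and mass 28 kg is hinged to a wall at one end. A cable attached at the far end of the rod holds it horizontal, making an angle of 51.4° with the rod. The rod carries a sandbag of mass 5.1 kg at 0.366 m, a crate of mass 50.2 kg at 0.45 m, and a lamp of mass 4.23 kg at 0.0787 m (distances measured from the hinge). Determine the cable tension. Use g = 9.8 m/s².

About the hinge:
Beam weight: 28 × 9.8 = 274.4 N down at 0.66 m → arm 0.66 m, τ = 274.4 × 0.66 = 181.1 N·m clockwise.
Sandbag: 5.1 × 9.8 = 49.98 N down at 0.366 m → arm 0.366 m, τ = 49.98 × 0.366 = 18.29 N·m clockwise.
Crate: 50.2 × 9.8 = 492 N down at 0.45 m → arm 0.45 m, τ = 492 × 0.45 = 221.4 N·m clockwise.
Lamp: 4.23 × 9.8 = 41.45 N down at 0.0787 m → arm 0.0787 m, τ = 41.45 × 0.0787 = 3.262 N·m clockwise.
Total clockwise load moment = 424.1 N·m.
The cable tension T acts at 1.32 m; only its component perpendicular to the rod, T sinθ, produces torque. sin 51.4° = 0.7815.
For rotational equilibrium, T × 1.32 × 0.7815 = 424.1, so T = 424.1 / 1.032 = 411 N.

T ≈ 411 N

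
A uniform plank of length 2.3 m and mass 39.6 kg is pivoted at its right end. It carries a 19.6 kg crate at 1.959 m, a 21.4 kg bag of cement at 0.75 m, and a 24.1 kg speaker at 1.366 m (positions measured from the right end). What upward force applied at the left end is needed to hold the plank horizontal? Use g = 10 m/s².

Taking torques about the right end:
Beam weight: 39.6 × 10 = 396 N down at 1.15 m → arm 1.15 m, τ = 396 × 1.15 = 455.4 N·m counterclockwise.
Crate: 19.6 × 10 = 196 N down at 1.959 m → arm 1.959 m, τ = 196 × 1.959 = 384 N·m counterclockwise.
Bag of cement: 21.4 × 10 = 214 N down at 0.75 m → arm 0.75 m, τ = 214 × 0.75 = 160.5 N·m counterclockwise.
Speaker: 24.1 × 10 = 241 N down at 1.366 m → arm 1.366 m, τ = 241 × 1.366 = 329.2 N·m counterclockwise.
Net moment of the loads = 1329 N·m counterclockwise.
The upward force F acts at the left end, arm 2.3 m, giving F × 2.3 clockwise.
Balancing moments: F × 2.3 = 1329, giving F = 1329 / 2.3 = 578 N.

F ≈ 578 N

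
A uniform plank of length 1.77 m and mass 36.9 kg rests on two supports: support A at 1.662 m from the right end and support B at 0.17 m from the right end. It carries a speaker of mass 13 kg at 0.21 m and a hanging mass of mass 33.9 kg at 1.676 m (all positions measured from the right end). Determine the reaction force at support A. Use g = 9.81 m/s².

R_A ≈ 513 N

About support B:
Beam weight: 36.9 × 9.81 = 362 N down at 0.885 m → arm 0.715 m, τ = 362 × 0.715 = 258.8 N·m counterclockwise.
Speaker: 13 × 9.81 = 127.5 N down at 0.21 m → arm 0.04 m, τ = 127.5 × 0.04 = 5.1 N·m counterclockwise.
Hanging mass: 33.9 × 9.81 = 332.6 N down at 1.676 m → arm 1.506 m, τ = 332.6 × 1.506 = 500.9 N·m counterclockwise.
Net load moment about support B = 764.8 N·m counterclockwise.
Reaction R at support A is upward at 1.662 m, arm 1.492 m → moment R × 1.492 clockwise.
For rotational equilibrium, R × 1.492 = 764.8, so R = 513 N.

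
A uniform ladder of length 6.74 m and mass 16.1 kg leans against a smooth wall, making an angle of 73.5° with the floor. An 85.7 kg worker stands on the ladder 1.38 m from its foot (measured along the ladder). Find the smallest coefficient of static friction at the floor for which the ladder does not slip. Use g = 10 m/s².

Sum moments about the foot of the ladder (the floor normal and friction both act there and drop out).
Ladder weight 16.1×10 = 161 N acts at 3.37 m along the ladder; its horizontal arm is 3.37·cos73.5° = 0.9571 m → τ = 154.1 N·m clockwise.
Worker: 85.7×10 = 857 N at 1.38 m → arm 0.3919 m → τ = 335.9 N·m clockwise.
Wall normal N acts horizontally at the top; its moment arm is the height L sinθ = 6.74·sin73.5° = 6.462 m, counterclockwise.
Balancing moments: N × 6.462 = 490, giving N = 75.83 N.
ΣFx = 0 ⇒ f = N_wall = 75.83 N. ΣFy = 0 ⇒ N_floor = 1018 N.
μ_min = f / N_floor = 75.83 / 1018 = 0.0745.

μ_min ≈ 0.0745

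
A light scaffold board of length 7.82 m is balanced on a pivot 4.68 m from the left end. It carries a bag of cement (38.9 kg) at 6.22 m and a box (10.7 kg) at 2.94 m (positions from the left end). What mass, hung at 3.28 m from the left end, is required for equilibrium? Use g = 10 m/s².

Take moments about the pivot (at 4.68 m from the left end).
Bag of cement: 38.9 × 10 = 389 N down at 6.22 m → arm 1.54 m, τ = 389 × 1.54 = 599.1 N·m clockwise.
Box: 10.7 × 10 = 107 N down at 2.94 m → arm 1.74 m, τ = 107 × 1.74 = 186.2 N·m counterclockwise.
Net moment of known loads = 412.9 N·m clockwise.
An unknown mass m at 3.28 m has arm 1.4 m; its moment is m·g·1.4 counterclockwise.
For rotational equilibrium, m × 10 × 1.4 = 412.9, so m = 412.9 / (10 × 1.4) = 29.5 kg.

m ≈ 29.5 kg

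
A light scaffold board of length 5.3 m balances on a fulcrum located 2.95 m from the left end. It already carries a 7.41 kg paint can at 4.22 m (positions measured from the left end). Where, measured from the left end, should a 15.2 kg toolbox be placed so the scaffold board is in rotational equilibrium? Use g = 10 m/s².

Take moments about the fulcrum (at 2.95 m from the left end).
Paint can: 7.41 × 10 = 74.1 N down at 4.22 m → arm 1.27 m, τ = 74.1 × 1.27 = 94.11 N·m clockwise.
Net moment of existing loads = 94.11 N·m clockwise.
The toolbox weighs 15.2 × 10 = 152 N and must supply an equal counterclockwise moment, so its lever arm about the fulcrum is 94.11 / 152 = 0.619 m.
That puts it at 2.95 − 0.619 = 2.33 m from the left end.

x ≈ 2.33 m from the left end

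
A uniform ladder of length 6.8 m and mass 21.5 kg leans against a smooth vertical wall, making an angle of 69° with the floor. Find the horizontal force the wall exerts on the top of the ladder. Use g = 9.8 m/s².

N_wall ≈ 40.4 N

Choose the foot of the ladder as the axis so the floor normal and friction both act there and drop out.
Ladder weight 21.5×9.8 = 210.7 N acts at 3.4 m along the ladder; its horizontal arm is 3.4·cos69° = 1.218 m → τ = 256.6 N·m clockwise.
Wall normal N acts horizontally at the top; its moment arm is the height L sinθ = 6.8·sin69° = 6.348 m, counterclockwise.
Setting net torque to zero: N × 6.348 = 256.6 → N = 40.4 N.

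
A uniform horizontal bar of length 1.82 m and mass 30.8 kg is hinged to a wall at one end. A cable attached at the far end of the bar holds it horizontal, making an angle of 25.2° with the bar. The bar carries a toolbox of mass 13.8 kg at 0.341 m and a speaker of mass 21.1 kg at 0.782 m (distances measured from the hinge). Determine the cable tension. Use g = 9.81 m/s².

Sum moments about the hinge (the unknown hinge reaction has zero arm there).
Beam weight: 30.8 × 9.81 = 302.1 N down at 0.91 m → arm 0.91 m, τ = 302.1 × 0.91 = 274.9 N·m clockwise.
Toolbox: 13.8 × 9.81 = 135.4 N down at 0.341 m → arm 0.341 m, τ = 135.4 × 0.341 = 46.17 N·m clockwise.
Speaker: 21.1 × 9.81 = 207 N down at 0.782 m → arm 0.782 m, τ = 207 × 0.782 = 161.9 N·m clockwise.
Total clockwise load moment = 483 N·m.
The cable tension T acts at 1.82 m; only its component perpendicular to the bar, T sinθ, produces torque. sin 25.2° = 0.4258.
Setting net torque to zero: T × 1.82 × 0.4258 = 483 → T = 483 / 0.775 = 623 N.

T ≈ 623 N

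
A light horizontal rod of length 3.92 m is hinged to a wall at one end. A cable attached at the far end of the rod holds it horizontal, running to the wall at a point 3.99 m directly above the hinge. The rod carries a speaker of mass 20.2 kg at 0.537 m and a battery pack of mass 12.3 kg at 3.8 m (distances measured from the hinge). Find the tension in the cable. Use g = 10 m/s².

T ≈ 206 N

Choose the hinge as the axis so the unknown hinge reaction has zero arm there.
Speaker: 20.2 × 10 = 202 N down at 0.537 m → arm 0.537 m, τ = 202 × 0.537 = 108.5 N·m clockwise.
Battery pack: 12.3 × 10 = 123 N down at 3.8 m → arm 3.8 m, τ = 123 × 3.8 = 467.4 N·m clockwise.
Total clockwise load moment = 575.9 N·m.
The cable tension T acts at 3.92 m; only its component perpendicular to the rod, T sinθ, produces torque. sinθ = h/√(h²+d²) = 3.99/√(3.99²+3.92²) = 0.7133.
Στ = 0 ⇒ T × 3.92 × 0.7133 = 575.9 ⇒ T = 575.9 / 2.796 = 206 N.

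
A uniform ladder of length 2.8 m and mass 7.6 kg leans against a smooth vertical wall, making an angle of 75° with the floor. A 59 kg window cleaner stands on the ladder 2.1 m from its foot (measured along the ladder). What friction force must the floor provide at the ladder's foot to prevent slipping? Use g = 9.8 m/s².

f ≈ 126 N

About the foot of the ladder:
Ladder weight 7.6×9.8 = 74.48 N acts at 1.4 m along the ladder; its horizontal arm is 1.4·cos75° = 0.3623 m → τ = 26.98 N·m clockwise.
Window cleaner: 59×9.8 = 578.2 N at 2.1 m → arm 0.5435 m → τ = 314.3 N·m clockwise.
Wall normal N acts horizontally at the top; its moment arm is the height L sinθ = 2.8·sin75° = 2.705 m, counterclockwise.
Setting net torque to zero: N × 2.705 = 341.3 → N = 126 N.
ΣFx = 0: friction at the foot balances the wall's push, so f = N_wall = 126 N.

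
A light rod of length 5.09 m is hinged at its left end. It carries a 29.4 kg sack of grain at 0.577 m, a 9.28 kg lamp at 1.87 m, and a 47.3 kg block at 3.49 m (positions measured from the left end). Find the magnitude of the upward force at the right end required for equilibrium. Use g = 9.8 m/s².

F ≈ 384 N

Sum moments about the left end (the unknown pivot reaction has zero arm there).
Sack of grain: 29.4 × 9.8 = 288.1 N down at 0.577 m → arm 0.577 m, τ = 288.1 × 0.577 = 166.2 N·m clockwise.
Lamp: 9.28 × 9.8 = 90.94 N down at 1.87 m → arm 1.87 m, τ = 90.94 × 1.87 = 170.1 N·m clockwise.
Block: 47.3 × 9.8 = 463.5 N down at 3.49 m → arm 3.49 m, τ = 463.5 × 3.49 = 1618 N·m clockwise.
Net moment of the loads = 1954 N·m clockwise.
The upward force F acts at the right end, arm 5.09 m, giving F × 5.09 counterclockwise.
Balancing moments: F × 5.09 = 1954, giving F = 1954 / 5.09 = 384 N.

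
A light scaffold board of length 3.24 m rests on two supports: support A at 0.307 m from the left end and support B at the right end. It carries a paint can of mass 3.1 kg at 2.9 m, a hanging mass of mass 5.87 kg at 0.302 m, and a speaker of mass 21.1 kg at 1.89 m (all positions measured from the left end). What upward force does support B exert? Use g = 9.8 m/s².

R_B ≈ 138 N

Sum moments about support A (its reaction then has zero moment arm).
Paint can: 3.1 × 9.8 = 30.38 N down at 2.9 m → arm 2.593 m, τ = 30.38 × 2.593 = 78.78 N·m clockwise.
Hanging mass: 5.87 × 9.8 = 57.53 N down at 0.302 m → arm 0.005 m, τ = 57.53 × 0.005 = 0.2877 N·m counterclockwise.
Speaker: 21.1 × 9.8 = 206.8 N down at 1.89 m → arm 1.583 m, τ = 206.8 × 1.583 = 327.4 N·m clockwise.
Net load moment about support A = 405.9 N·m clockwise.
Reaction R at support B is upward at 3.24 m, arm 2.933 m → moment R × 2.933 counterclockwise.
Στ = 0 ⇒ R × 2.933 = 405.9 ⇒ R = 138 N.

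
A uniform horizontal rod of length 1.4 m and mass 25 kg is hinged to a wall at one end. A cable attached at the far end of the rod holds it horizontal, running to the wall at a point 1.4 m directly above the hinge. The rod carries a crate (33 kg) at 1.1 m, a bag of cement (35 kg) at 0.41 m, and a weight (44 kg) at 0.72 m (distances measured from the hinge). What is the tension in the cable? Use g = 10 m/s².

T ≈ 1010 N

Sum moments about the hinge (the unknown hinge reaction has zero arm there).
Beam weight: 25 × 10 = 250 N down at 0.7 m → arm 0.7 m, τ = 250 × 0.7 = 175 N·m clockwise.
Crate: 33 × 10 = 330 N down at 1.1 m → arm 1.1 m, τ = 330 × 1.1 = 363 N·m clockwise.
Bag of cement: 35 × 10 = 350 N down at 0.41 m → arm 0.41 m, τ = 350 × 0.41 = 143.5 N·m clockwise.
Weight: 44 × 10 = 440 N down at 0.72 m → arm 0.72 m, τ = 440 × 0.72 = 316.8 N·m clockwise.
Total clockwise load moment = 998.3 N·m.
The cable tension T acts at 1.4 m; only its component perpendicular to the rod, T sinθ, produces torque. sinθ = h/√(h²+d²) = 1.4/√(1.4²+1.4²) = 0.7071.
Balancing moments: T × 1.4 × 0.7071 = 998.3, giving T = 998.3 / 0.9899 = 1010 N.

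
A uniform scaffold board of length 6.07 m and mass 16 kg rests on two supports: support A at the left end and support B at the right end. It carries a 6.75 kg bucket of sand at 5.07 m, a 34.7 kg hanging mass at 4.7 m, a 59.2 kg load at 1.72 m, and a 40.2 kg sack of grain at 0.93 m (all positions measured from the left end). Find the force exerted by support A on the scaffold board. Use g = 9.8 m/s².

R_A ≈ 915 N

Sum moments about support B (its reaction then has zero moment arm).
Beam weight: 16 × 9.8 = 156.8 N down at 3.035 m → arm 3.035 m, τ = 156.8 × 3.035 = 475.9 N·m counterclockwise.
Bucket of sand: 6.75 × 9.8 = 66.15 N down at 5.07 m → arm 1 m, τ = 66.15 × 1 = 66.15 N·m counterclockwise.
Hanging mass: 34.7 × 9.8 = 340.1 N down at 4.7 m → arm 1.37 m, τ = 340.1 × 1.37 = 465.9 N·m counterclockwise.
Load: 59.2 × 9.8 = 580.2 N down at 1.72 m → arm 4.35 m, τ = 580.2 × 4.35 = 2524 N·m counterclockwise.
Sack of grain: 40.2 × 9.8 = 394 N down at 0.93 m → arm 5.14 m, τ = 394 × 5.14 = 2025 N·m counterclockwise.
Net load moment about support B = 5557 N·m counterclockwise.
Reaction R at support A is upward at 0 m, arm 6.07 m → moment R × 6.07 clockwise.
For rotational equilibrium, R × 6.07 = 5557, so R = 915 N.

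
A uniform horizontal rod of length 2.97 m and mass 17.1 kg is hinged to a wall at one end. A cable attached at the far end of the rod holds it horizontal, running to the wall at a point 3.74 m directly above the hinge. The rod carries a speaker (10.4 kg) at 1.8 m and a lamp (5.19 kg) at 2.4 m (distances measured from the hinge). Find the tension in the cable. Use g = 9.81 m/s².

T ≈ 239 N

Choose the hinge as the axis so the unknown hinge reaction has zero arm there.
Beam weight: 17.1 × 9.81 = 167.8 N down at 1.485 m → arm 1.485 m, τ = 167.8 × 1.485 = 249.2 N·m clockwise.
Speaker: 10.4 × 9.81 = 102 N down at 1.8 m → arm 1.8 m, τ = 102 × 1.8 = 183.6 N·m clockwise.
Lamp: 5.19 × 9.81 = 50.91 N down at 2.4 m → arm 2.4 m, τ = 50.91 × 2.4 = 122.2 N·m clockwise.
Total clockwise load moment = 555 N·m.
The cable tension T acts at 2.97 m; only its component perpendicular to the rod, T sinθ, produces torque. sinθ = h/√(h²+d²) = 3.74/√(3.74²+2.97²) = 0.7831.
For rotational equilibrium, T × 2.97 × 0.7831 = 555, so T = 555 / 2.326 = 239 N.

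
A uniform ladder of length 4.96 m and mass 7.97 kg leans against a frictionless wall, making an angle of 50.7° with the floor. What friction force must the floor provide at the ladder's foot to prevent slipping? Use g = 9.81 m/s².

Choose the foot of the ladder as the axis so the floor normal and friction both act there and drop out.
Ladder weight 7.97×9.81 = 78.19 N acts at 2.48 m along the ladder; its horizontal arm is 2.48·cos50.7° = 1.571 m → τ = 122.8 N·m clockwise.
Wall normal N acts horizontally at the top; its moment arm is the height L sinθ = 4.96·sin50.7° = 3.838 m, counterclockwise.
Στ = 0 ⇒ N × 3.838 = 122.8 ⇒ N = 32 N.
ΣFx = 0: friction at the foot balances the wall's push, so f = N_wall = 32 N.

f ≈ 32 N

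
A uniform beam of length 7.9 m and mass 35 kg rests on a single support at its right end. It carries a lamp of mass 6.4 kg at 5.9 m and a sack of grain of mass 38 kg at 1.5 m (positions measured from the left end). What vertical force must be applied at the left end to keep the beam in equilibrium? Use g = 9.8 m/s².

Take moments about the right end.
Beam weight: 35 × 9.8 = 343 N down at 3.95 m → arm 3.95 m, τ = 343 × 3.95 = 1355 N·m counterclockwise.
Lamp: 6.4 × 9.8 = 62.72 N down at 5.9 m → arm 2 m, τ = 62.72 × 2 = 125.4 N·m counterclockwise.
Sack of grain: 38 × 9.8 = 372.4 N down at 1.5 m → arm 6.4 m, τ = 372.4 × 6.4 = 2383 N·m counterclockwise.
Net moment of the loads = 3863 N·m counterclockwise.
The upward force F acts at the left end, arm 7.9 m, giving F × 7.9 clockwise.
For rotational equilibrium, F × 7.9 = 3863, so F = 3863 / 7.9 = 489 N.

F ≈ 489 N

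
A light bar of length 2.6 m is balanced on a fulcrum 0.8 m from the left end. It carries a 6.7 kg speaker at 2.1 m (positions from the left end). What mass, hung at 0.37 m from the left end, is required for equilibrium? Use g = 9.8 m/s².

m ≈ 20.3 kg

About the fulcrum (at 0.8 m from the left end):
Speaker: 6.7 × 9.8 = 65.66 N down at 2.1 m → arm 1.3 m, τ = 65.66 × 1.3 = 85.36 N·m clockwise.
Net moment of known loads = 85.36 N·m clockwise.
An unknown mass m at 0.37 m has arm 0.43 m; its moment is m·g·0.43 counterclockwise.
For rotational equilibrium, m × 9.8 × 0.43 = 85.36, so m = 85.36 / (9.8 × 0.43) = 20.3 kg.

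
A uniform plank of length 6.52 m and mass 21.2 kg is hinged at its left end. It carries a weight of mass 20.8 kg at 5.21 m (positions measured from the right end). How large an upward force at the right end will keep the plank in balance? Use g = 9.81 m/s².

F ≈ 145 N

Choose the left end as the axis so the unknown pivot reaction has zero arm there.
Beam weight: 21.2 × 9.81 = 208 N down at 3.26 m → arm 3.26 m, τ = 208 × 3.26 = 678.1 N·m clockwise.
Weight: 20.8 × 9.81 = 204 N down at 5.21 m → arm 1.31 m, τ = 204 × 1.31 = 267.2 N·m clockwise.
Net moment of the loads = 945.3 N·m clockwise.
The upward force F acts at the right end, arm 6.52 m, giving F × 6.52 counterclockwise.
Balancing moments: F × 6.52 = 945.3, giving F = 945.3 / 6.52 = 145 N.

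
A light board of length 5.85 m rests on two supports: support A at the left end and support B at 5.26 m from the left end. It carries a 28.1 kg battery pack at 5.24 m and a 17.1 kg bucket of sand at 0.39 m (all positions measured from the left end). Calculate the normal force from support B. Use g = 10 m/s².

Take moments about support A.
Battery pack: 28.1 × 10 = 281 N down at 5.24 m → arm 5.24 m, τ = 281 × 5.24 = 1472 N·m clockwise.
Bucket of sand: 17.1 × 10 = 171 N down at 0.39 m → arm 0.39 m, τ = 171 × 0.39 = 66.69 N·m clockwise.
Net load moment about support A = 1539 N·m clockwise.
Reaction R at support B is upward at 5.26 m, arm 5.26 m → moment R × 5.26 counterclockwise.
Balancing moments: R × 5.26 = 1539, giving R = 293 N.

R_B ≈ 293 N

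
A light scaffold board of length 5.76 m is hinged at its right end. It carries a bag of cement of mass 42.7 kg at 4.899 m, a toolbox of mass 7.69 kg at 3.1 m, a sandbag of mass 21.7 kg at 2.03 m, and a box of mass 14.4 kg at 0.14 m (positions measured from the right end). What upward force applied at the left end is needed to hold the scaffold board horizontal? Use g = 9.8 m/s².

F ≈ 475 N

About the right end:
Bag of cement: 42.7 × 9.8 = 418.5 N down at 4.899 m → arm 4.899 m, τ = 418.5 × 4.899 = 2050 N·m counterclockwise.
Toolbox: 7.69 × 9.8 = 75.36 N down at 3.1 m → arm 3.1 m, τ = 75.36 × 3.1 = 233.6 N·m counterclockwise.
Sandbag: 21.7 × 9.8 = 212.7 N down at 2.03 m → arm 2.03 m, τ = 212.7 × 2.03 = 431.8 N·m counterclockwise.
Box: 14.4 × 9.8 = 141.1 N down at 0.14 m → arm 0.14 m, τ = 141.1 × 0.14 = 19.75 N·m counterclockwise.
Net moment of the loads = 2735 N·m counterclockwise.
The upward force F acts at the left end, arm 5.76 m, giving F × 5.76 clockwise.
Setting net torque to zero: F × 5.76 = 2735 → F = 2735 / 5.76 = 475 N.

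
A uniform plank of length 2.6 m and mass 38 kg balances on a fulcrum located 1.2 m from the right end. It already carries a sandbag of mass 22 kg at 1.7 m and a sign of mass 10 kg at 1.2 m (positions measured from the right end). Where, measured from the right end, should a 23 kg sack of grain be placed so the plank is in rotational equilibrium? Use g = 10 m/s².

x ≈ 0.557 m from the right end

Take moments about the fulcrum (at 1.2 m from the right end).
Beam weight: 38 × 10 = 380 N down at 1.3 m → arm 0.1 m, τ = 380 × 0.1 = 38 N·m counterclockwise.
Sandbag: 22 × 10 = 220 N down at 1.7 m → arm 0.5 m, τ = 220 × 0.5 = 110 N·m counterclockwise.
Sign: acts at the fulcrum, moment arm 0 → no torque.
Net moment of existing loads = 148 N·m counterclockwise.
The sack of grain weighs 23 × 10 = 230 N and must supply an equal clockwise moment, so its lever arm about the fulcrum is 148 / 230 = 0.643 m.
That puts it at 1.2 − 0.643 = 0.557 m from the right end.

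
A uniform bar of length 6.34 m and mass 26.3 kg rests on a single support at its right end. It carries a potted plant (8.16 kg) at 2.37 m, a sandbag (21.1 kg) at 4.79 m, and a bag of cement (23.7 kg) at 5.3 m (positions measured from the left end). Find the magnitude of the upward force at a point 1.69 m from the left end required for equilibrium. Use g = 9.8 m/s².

Sum moments about the right end (the unknown pivot reaction has zero arm there).
Beam weight: 26.3 × 9.8 = 257.7 N down at 3.17 m → arm 3.17 m, τ = 257.7 × 3.17 = 816.9 N·m counterclockwise.
Potted plant: 8.16 × 9.8 = 79.97 N down at 2.37 m → arm 3.97 m, τ = 79.97 × 3.97 = 317.5 N·m counterclockwise.
Sandbag: 21.1 × 9.8 = 206.8 N down at 4.79 m → arm 1.55 m, τ = 206.8 × 1.55 = 320.5 N·m counterclockwise.
Bag of cement: 23.7 × 9.8 = 232.3 N down at 5.3 m → arm 1.04 m, τ = 232.3 × 1.04 = 241.6 N·m counterclockwise.
Net moment of the loads = 1696 N·m counterclockwise.
The upward force F acts at a point 1.69 m from the left end, arm 4.65 m, giving F × 4.65 clockwise.
For rotational equilibrium, F × 4.65 = 1696, so F = 1696 / 4.65 = 365 N.

F ≈ 365 N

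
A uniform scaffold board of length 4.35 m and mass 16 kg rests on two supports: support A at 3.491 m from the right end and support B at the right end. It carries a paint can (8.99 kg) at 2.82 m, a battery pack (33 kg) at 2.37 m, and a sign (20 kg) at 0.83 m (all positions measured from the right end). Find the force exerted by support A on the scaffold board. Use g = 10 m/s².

R_A ≈ 444 N

Sum moments about support B (its reaction then has zero moment arm).
Beam weight: 16 × 10 = 160 N down at 2.175 m → arm 2.175 m, τ = 160 × 2.175 = 348 N·m counterclockwise.
Paint can: 8.99 × 10 = 89.9 N down at 2.82 m → arm 2.82 m, τ = 89.9 × 2.82 = 253.5 N·m counterclockwise.
Battery pack: 33 × 10 = 330 N down at 2.37 m → arm 2.37 m, τ = 330 × 2.37 = 782.1 N·m counterclockwise.
Sign: 20 × 10 = 200 N down at 0.83 m → arm 0.83 m, τ = 200 × 0.83 = 166 N·m counterclockwise.
Net load moment about support B = 1550 N·m counterclockwise.
Reaction R at support A is upward at 3.491 m, arm 3.491 m → moment R × 3.491 clockwise.
Balancing moments: R × 3.491 = 1550, giving R = 444 N.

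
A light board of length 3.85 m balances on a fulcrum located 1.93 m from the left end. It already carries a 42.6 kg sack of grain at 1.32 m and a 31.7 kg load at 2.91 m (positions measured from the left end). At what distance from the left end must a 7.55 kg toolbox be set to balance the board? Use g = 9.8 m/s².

x ≈ 1.26 m from the left end

Sum moments about the fulcrum (at 1.93 m from the left end) (the support reaction has zero arm there).
Sack of grain: 42.6 × 9.8 = 417.5 N down at 1.32 m → arm 0.61 m, τ = 417.5 × 0.61 = 254.7 N·m counterclockwise.
Load: 31.7 × 9.8 = 310.7 N down at 2.91 m → arm 0.98 m, τ = 310.7 × 0.98 = 304.5 N·m clockwise.
Net moment of existing loads = 49.8 N·m clockwise.
The toolbox weighs 7.55 × 9.8 = 73.99 N and must supply an equal counterclockwise moment, so its lever arm about the fulcrum is 49.8 / 73.99 = 0.673 m.
That puts it at 1.93 − 0.673 = 1.26 m from the left end.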